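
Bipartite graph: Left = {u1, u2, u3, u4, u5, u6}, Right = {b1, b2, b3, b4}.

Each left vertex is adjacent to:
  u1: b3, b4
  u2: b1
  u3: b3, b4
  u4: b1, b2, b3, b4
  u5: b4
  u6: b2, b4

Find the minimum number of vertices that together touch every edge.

{b1, b2, b3, b4} is a vertex cover of size 4: every edge has an endpoint in this set.
No smaller cover exists because u1–b4, u2–b1, u3–b3, u4–b2 is a matching of size 4, and a cover must include an endpoint of each of these disjoint edges (König's theorem).

4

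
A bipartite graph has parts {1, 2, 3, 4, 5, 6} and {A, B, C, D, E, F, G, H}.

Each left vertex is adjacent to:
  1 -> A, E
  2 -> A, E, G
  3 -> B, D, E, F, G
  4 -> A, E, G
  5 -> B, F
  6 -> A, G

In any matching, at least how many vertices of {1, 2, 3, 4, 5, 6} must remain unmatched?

One maximum matching: 1→A, 2→G, 3→F, 4→E, 5→B.
The set {1, 2, 4, 6} has only 3 neighbours ({A, E, G}), so by Hall's theorem at most 5 of the 6 left vertices can be matched.
That matches 5 of the 6, leaving 1 unmatched; no matching can do better.

1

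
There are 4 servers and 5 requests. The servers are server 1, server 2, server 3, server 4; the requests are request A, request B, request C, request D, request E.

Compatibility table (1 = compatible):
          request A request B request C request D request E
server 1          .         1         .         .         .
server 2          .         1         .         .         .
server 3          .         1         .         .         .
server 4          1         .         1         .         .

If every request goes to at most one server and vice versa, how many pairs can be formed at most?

2

For example, pair server 1-request B, server 4-request C.
The set {server 1, server 2, server 3} has only 1 neighbour ({request B}), so by Hall's theorem at most 2 of the 4 servers can be matched.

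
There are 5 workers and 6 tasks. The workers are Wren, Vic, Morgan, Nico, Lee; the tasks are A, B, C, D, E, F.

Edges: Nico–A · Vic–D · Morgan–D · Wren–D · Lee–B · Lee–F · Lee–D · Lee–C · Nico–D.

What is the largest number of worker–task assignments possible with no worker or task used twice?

3

A valid assignment of size 3: Wren–D, Nico–A, Lee–B.
The set {Wren, Vic, Morgan} has only 1 neighbour ({D}), so by Hall's theorem at most 3 of the 5 workers can be matched.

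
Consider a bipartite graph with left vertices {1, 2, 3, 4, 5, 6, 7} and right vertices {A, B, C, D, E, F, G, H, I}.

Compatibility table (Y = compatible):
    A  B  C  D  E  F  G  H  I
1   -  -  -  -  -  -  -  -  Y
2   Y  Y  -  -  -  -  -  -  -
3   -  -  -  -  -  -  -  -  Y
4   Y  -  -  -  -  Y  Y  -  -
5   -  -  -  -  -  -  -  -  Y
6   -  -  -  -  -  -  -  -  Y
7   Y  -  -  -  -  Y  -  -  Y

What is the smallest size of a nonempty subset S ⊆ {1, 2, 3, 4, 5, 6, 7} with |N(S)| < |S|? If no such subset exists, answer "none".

Take S = {1, 3}. Its neighbourhood is {I}, so |N(S)| = 1 < |S| = 2.
No single vertex violates Hall's condition since each has at least one neighbour, so 2 is the minimum.

2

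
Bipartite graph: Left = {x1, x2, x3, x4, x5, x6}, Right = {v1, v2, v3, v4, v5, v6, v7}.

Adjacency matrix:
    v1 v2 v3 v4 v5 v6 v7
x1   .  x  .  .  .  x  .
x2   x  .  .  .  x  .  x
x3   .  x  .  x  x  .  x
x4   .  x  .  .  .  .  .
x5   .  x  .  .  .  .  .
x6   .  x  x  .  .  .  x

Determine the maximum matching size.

One maximum matching: x1-v6, x2-v1, x3-v4, x4-v2, x6-v7.
The set {x4, x5} has only 1 neighbour ({v2}), so by Hall's theorem at most 5 of the 6 left vertices can be matched.

5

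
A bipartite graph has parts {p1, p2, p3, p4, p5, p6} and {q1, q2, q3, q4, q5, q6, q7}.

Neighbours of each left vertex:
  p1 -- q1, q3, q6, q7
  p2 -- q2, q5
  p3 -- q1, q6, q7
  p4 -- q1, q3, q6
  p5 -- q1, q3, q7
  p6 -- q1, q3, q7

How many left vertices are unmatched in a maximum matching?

One maximum matching: p1–q1, p2–q2, p3–q6, p4–q3, p5–q7.
The set {p1, p3, p4, p5, p6} has only 4 neighbours ({q1, q3, q6, q7}), so by Hall's theorem at most 5 of the 6 left vertices can be matched.
That matches 5 of the 6, leaving 1 unmatched; no matching can do better.

1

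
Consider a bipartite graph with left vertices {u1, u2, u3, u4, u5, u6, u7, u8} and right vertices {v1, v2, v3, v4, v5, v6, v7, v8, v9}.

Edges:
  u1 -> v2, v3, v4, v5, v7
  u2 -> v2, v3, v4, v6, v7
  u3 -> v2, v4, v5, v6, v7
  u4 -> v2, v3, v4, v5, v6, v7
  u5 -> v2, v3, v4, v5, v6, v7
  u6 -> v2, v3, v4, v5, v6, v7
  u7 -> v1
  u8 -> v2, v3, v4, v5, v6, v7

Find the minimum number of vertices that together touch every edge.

A maximum matching has 7 edges (e.g. u1–v5, u2–v4, u3–v7, u4–v6, u5–v2, u6–v3, u7–v1).
By König's theorem the minimum vertex cover has the same size. One such cover is {u7, v2, v3, v4, v5, v6, v7}.

7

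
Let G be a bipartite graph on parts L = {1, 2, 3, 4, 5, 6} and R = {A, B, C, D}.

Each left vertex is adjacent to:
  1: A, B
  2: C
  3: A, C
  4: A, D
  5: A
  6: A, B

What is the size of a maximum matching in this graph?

4

For example, pair 1-B, 2-C, 3-A, 4-D.
The set {1, 2, 3, 5, 6} has only 3 neighbours ({A, B, C}), so by Hall's theorem at most 4 of the 6 left vertices can be matched.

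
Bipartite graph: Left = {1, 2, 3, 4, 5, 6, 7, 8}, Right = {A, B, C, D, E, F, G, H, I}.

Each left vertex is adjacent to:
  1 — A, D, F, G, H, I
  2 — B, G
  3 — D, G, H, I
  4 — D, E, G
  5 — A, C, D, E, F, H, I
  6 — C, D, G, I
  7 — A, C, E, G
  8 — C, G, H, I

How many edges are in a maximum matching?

For example, pair 1→A, 2→B, 3→I, 4→D, 5→H, 6→G, 7→E, 8→C.
All 8 left vertices are matched, so no larger matching exists.

8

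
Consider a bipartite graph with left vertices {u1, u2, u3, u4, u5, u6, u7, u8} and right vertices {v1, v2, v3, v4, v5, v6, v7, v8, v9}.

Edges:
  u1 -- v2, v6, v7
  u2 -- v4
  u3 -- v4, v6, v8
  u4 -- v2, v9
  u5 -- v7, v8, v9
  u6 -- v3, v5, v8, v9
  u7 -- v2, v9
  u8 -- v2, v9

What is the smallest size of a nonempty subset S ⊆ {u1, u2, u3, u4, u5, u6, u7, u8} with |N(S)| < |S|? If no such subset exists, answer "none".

3

Take S = {u4, u7, u8}. Its neighbourhood is {v2, v9}, so |N(S)| = 2 < |S| = 3.
Every subset of size less than 3 has at least as many neighbours as members, so 3 is the minimum.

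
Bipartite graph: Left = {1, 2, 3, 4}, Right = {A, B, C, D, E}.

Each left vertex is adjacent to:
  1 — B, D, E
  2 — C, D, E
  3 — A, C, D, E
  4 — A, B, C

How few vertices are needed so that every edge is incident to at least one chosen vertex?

The 4 edges 1–E, 2–D, 3–C, 4–B form a matching, so any vertex cover needs at least 4 vertices (one per matched edge).
Conversely {1, 2, 3, 4} meets every edge and has exactly 4 vertices, so 4 is optimal.

4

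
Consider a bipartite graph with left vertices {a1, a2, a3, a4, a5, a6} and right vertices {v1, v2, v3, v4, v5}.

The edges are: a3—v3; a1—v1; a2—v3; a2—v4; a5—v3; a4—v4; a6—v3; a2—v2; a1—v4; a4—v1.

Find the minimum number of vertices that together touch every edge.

4

A maximum matching has 4 edges (e.g. a1–v4, a2–v2, a3–v3, a4–v1).
By König's theorem the minimum vertex cover has the same size. One such cover is {a1, a2, a4, v3}.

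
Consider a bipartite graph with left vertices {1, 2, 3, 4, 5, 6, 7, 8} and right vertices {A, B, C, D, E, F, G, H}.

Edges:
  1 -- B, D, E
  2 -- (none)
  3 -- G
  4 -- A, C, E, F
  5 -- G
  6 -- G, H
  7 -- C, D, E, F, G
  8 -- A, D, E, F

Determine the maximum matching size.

6

A valid assignment of size 6: 1→B, 3→G, 4→C, 6→H, 7→F, 8→E.
The set {2, 3, 5} has only 1 neighbour ({G}), so by Hall's theorem at most 6 of the 8 left vertices can be matched.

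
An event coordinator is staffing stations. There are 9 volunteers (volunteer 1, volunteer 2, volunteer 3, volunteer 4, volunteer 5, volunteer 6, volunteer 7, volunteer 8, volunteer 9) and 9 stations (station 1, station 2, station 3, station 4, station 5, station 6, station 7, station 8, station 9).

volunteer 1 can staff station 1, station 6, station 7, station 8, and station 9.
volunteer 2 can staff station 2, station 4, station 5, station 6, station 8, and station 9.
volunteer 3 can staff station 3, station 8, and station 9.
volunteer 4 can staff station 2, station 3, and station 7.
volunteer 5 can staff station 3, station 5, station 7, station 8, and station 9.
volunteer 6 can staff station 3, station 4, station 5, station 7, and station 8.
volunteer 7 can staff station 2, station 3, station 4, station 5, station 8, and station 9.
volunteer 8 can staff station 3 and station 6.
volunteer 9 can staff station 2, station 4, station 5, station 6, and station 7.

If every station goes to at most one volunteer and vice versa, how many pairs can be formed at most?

9

One maximum matching: volunteer 1→station 1, volunteer 2→station 6, volunteer 3→station 9, volunteer 4→station 2, volunteer 5→station 5, volunteer 6→station 4, volunteer 7→station 8, volunteer 8→station 3, volunteer 9→station 7.
This saturates every volunteer, so 9 is the maximum.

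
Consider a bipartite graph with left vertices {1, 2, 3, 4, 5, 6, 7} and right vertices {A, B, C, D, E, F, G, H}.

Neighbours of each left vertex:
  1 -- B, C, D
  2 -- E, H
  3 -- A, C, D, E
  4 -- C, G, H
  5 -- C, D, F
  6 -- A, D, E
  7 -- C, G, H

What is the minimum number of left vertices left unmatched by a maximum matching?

0

For example, pair 1–B, 2–H, 3–E, 4–G, 5–F, 6–D, 7–C.
This saturates every left vertex, so 7 is the maximum.
That matches 7 of the 7, leaving 0 unmatched; no matching can do better.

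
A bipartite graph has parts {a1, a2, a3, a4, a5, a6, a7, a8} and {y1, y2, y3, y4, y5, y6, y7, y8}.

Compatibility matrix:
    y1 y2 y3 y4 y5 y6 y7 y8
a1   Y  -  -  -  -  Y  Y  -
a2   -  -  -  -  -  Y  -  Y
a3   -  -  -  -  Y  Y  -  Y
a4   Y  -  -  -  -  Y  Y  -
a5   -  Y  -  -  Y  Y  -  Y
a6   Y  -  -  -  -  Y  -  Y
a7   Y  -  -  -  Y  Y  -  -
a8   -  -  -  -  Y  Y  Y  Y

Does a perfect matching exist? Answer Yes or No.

The set {a1, a2, a3, a4, a6, a7, a8} has only 5 neighbours ({y1, y5, y6, y7, y8}), so by Hall's theorem at most 6 of the 8 left vertices can be matched.
Hence no matching covers every left vertex.

No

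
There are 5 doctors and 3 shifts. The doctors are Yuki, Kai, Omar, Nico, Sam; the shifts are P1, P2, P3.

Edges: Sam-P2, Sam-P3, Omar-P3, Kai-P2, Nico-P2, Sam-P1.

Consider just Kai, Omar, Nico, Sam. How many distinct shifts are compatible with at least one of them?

3

The union of neighbours of {Kai, Omar, Nico, Sam} is {P1, P2, P3}, which has 3 elements.
Since |N(S)| = 3 < |S| = 4, Hall's condition fails for this subset.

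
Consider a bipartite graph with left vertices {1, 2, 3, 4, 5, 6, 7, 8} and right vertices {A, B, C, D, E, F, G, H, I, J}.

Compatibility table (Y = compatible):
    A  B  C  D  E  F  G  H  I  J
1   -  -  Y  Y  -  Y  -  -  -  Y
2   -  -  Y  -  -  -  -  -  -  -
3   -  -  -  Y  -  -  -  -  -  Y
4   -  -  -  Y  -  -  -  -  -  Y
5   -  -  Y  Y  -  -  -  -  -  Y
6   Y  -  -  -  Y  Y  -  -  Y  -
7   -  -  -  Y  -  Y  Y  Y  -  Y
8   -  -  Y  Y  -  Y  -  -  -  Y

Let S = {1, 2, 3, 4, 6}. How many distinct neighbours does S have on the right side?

7

The union of neighbours of {1, 2, 3, 4, 6} is {A, C, D, E, F, I, J}, which has 7 elements.
Since |N(S)| = 7 ≥ |S| = 5, Hall's condition holds for this subset.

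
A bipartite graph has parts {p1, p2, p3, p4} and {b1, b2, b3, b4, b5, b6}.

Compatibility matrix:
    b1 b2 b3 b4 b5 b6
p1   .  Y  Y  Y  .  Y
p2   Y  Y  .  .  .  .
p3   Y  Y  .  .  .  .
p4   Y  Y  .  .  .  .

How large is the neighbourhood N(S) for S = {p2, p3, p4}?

2

The union of neighbours of {p2, p3, p4} is {b1, b2}, which has 2 elements.
Since |N(S)| = 2 < |S| = 3, Hall's condition fails for this subset.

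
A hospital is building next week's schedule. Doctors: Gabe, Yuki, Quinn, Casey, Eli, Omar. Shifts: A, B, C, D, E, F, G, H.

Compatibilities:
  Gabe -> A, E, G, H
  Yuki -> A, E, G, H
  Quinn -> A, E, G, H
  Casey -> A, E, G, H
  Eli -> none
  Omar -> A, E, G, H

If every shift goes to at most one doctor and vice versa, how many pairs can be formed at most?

4

A valid assignment of size 4: Gabe-A, Yuki-H, Quinn-G, Casey-E.
The set {Gabe, Yuki, Quinn, Casey, Eli, Omar} has only 4 neighbours ({A, E, G, H}), so by Hall's theorem at most 4 of the 6 doctors can be matched.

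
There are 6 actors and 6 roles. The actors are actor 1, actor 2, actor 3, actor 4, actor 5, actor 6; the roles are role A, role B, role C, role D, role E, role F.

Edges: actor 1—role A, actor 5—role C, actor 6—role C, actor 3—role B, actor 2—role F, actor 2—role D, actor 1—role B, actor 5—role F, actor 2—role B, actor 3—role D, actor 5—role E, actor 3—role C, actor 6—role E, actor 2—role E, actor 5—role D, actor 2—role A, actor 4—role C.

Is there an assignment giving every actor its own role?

Yes

A valid assignment of size 6: actor 1-role A, actor 2-role F, actor 3-role B, actor 4-role C, actor 5-role D, actor 6-role E.
All 6 actors are covered.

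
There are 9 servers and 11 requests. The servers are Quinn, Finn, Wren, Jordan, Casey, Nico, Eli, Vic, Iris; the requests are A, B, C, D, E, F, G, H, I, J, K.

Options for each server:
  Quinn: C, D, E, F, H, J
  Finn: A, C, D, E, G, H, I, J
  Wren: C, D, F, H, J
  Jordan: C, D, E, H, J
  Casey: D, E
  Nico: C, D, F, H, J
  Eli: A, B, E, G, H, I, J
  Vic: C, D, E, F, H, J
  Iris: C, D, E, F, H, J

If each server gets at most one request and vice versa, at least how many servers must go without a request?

1

A valid assignment of size 8: Quinn-F, Finn-A, Wren-C, Jordan-E, Casey-D, Nico-H, Eli-G, Vic-J.
The set {Quinn, Wren, Jordan, Casey, Nico, Vic, Iris} has only 6 neighbours ({C, D, E, F, H, J}), so by Hall's theorem at most 8 of the 9 servers can be matched.
That matches 8 of the 9, leaving 1 unmatched; no matching can do better.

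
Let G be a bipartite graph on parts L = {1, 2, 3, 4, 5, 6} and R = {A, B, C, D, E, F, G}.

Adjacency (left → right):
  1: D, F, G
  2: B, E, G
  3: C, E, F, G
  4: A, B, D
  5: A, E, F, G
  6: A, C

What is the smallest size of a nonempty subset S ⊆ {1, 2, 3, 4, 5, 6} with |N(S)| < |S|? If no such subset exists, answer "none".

A matching saturating every left vertex exists, for instance 1→F, 2→B, 3→E, 4→D, 5→G, 6→C.
By Hall's marriage theorem, this means |N(S)| ≥ |S| for every subset S, so no violating subset exists.

none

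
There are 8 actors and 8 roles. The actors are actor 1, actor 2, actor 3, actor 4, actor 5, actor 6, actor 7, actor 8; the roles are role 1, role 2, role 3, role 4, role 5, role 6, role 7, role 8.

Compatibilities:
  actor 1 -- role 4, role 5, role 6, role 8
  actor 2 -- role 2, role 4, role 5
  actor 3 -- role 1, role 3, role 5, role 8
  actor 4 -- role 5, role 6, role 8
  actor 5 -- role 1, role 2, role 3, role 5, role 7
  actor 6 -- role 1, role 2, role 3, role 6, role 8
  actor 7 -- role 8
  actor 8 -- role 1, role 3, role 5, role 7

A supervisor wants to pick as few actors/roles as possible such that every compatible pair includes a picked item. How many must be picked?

8

A maximum matching has 8 edges (e.g. actor 1–role 4, actor 2–role 2, actor 3–role 3, actor 4–role 6, actor 5–role 7, actor 6–role 1, actor 7–role 8, actor 8–role 5).
By König's theorem the minimum vertex cover has the same size. One such cover is {actor 1, actor 2, actor 3, actor 4, actor 5, actor 6, actor 7, actor 8}.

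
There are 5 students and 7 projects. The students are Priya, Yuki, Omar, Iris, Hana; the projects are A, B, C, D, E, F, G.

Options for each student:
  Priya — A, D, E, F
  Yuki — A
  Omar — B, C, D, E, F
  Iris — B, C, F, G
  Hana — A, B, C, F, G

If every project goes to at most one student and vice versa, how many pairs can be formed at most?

5

One maximum matching: Priya-D, Yuki-A, Omar-E, Iris-B, Hana-G.
All 5 students are matched, so no larger matching exists.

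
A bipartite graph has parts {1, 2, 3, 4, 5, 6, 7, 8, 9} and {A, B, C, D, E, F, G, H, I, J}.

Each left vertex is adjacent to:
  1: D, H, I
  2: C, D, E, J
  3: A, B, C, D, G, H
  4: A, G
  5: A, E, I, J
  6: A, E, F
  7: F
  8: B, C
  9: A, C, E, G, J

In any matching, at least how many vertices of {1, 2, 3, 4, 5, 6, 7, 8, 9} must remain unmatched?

A valid assignment of size 9: 1–D, 2–E, 3–H, 4–G, 5–I, 6–A, 7–F, 8–B, 9–J.
This saturates every left vertex, so 9 is the maximum.
That matches 9 of the 9, leaving 0 unmatched; no matching can do better.

0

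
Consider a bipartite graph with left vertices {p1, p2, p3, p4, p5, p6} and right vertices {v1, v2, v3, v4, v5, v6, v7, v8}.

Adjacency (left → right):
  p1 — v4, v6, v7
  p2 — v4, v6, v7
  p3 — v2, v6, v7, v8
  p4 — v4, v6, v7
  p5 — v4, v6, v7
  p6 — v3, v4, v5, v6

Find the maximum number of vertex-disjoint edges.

A valid assignment of size 5: p1→v4, p2→v7, p3→v2, p4→v6, p6→v3.
The set {p1, p2, p4, p5} has only 3 neighbours ({v4, v6, v7}), so by Hall's theorem at most 5 of the 6 left vertices can be matched.

5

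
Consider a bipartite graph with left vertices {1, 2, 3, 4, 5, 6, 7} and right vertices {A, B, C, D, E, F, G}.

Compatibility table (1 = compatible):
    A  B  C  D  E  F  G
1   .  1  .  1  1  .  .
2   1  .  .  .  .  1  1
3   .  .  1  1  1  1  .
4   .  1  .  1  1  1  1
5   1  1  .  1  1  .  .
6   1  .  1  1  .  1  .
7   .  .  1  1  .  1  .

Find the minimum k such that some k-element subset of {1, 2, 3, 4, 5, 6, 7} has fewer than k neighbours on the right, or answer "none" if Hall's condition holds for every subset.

none

A matching saturating every left vertex exists, for instance 1→B, 2→A, 3→E, 4→G, 5→D, 6→C, 7→F.
By Hall's marriage theorem, this means |N(S)| ≥ |S| for every subset S, so no violating subset exists.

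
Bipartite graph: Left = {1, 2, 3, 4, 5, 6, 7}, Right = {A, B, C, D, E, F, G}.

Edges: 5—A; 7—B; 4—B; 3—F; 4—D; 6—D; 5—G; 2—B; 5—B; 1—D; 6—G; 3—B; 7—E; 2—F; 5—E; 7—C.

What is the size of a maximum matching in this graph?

6

One maximum matching: 1–D, 2–F, 3–B, 5–A, 6–G, 7–E.
The set {1, 2, 3, 4} has only 3 neighbours ({B, D, F}), so by Hall's theorem at most 6 of the 7 left vertices can be matched.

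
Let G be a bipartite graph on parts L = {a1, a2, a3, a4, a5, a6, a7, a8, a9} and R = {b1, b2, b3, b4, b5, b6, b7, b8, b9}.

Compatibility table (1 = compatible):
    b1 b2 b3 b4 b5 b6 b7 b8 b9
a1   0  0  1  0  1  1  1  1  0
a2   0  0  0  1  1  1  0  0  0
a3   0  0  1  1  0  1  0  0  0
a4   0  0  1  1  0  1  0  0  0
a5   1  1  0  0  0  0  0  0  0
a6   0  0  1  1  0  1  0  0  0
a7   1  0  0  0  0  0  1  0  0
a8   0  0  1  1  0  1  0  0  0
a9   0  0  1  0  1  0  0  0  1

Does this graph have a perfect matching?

The set {a3, a4, a6, a8} has only 3 neighbours ({b3, b4, b6}), so by Hall's theorem at most 8 of the 9 left vertices can be matched.
Hence no matching covers every left vertex.

No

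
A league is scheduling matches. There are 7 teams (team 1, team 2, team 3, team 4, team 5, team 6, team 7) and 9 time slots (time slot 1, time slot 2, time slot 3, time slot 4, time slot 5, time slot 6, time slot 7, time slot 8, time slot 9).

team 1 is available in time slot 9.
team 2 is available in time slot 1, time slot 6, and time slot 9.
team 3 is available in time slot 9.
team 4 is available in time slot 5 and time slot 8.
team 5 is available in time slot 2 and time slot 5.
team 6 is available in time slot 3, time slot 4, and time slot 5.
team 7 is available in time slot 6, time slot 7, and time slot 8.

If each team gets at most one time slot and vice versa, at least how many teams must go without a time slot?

1

For example, pair team 1–time slot 9, team 2–time slot 6, team 4–time slot 5, team 5–time slot 2, team 6–time slot 4, team 7–time slot 8.
The set {team 1, team 3} has only 1 neighbour ({time slot 9}), so by Hall's theorem at most 6 of the 7 teams can be matched.
That matches 6 of the 7, leaving 1 unmatched; no matching can do better.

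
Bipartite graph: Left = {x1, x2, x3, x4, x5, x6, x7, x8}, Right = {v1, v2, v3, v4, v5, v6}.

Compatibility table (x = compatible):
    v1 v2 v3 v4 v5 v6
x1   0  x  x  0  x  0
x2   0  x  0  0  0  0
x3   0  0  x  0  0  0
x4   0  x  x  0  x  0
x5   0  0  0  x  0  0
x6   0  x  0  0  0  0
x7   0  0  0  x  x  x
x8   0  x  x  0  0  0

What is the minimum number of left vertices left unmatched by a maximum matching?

3

For example, pair x1→v5, x2→v2, x3→v3, x5→v4, x7→v6.
The set {x1, x2, x3, x4, x6, x8} has only 3 neighbours ({v2, v3, v5}), so by Hall's theorem at most 5 of the 8 left vertices can be matched.
That matches 5 of the 8, leaving 3 unmatched; no matching can do better.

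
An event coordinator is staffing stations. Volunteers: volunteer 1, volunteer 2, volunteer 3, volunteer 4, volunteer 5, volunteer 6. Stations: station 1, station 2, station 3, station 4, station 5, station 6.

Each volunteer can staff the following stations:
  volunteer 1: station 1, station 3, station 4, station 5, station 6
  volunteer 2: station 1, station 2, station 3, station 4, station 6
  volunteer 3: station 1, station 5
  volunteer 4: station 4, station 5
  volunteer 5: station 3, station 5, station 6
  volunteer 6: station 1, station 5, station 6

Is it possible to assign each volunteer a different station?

Yes

One maximum matching: volunteer 1→station 6, volunteer 2→station 2, volunteer 3→station 5, volunteer 4→station 4, volunteer 5→station 3, volunteer 6→station 1.
Every volunteer is matched, so this is a perfect matching.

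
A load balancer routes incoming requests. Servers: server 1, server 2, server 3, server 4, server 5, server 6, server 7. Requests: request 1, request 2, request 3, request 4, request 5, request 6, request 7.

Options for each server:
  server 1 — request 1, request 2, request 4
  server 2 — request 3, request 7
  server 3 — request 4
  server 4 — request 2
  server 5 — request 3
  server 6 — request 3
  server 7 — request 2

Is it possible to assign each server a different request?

No

The set {server 4, server 5, server 6, server 7} has only 2 neighbours ({request 2, request 3}), so by Hall's theorem at most 5 of the 7 servers can be matched.
Hence no matching covers every server.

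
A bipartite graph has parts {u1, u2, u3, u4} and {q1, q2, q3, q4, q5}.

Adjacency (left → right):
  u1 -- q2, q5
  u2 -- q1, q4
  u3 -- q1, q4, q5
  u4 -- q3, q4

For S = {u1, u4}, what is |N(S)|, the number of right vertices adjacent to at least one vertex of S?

4

The union of neighbours of {u1, u4} is {q2, q3, q4, q5}, which has 4 elements.
Since |N(S)| = 4 ≥ |S| = 2, Hall's condition holds for this subset.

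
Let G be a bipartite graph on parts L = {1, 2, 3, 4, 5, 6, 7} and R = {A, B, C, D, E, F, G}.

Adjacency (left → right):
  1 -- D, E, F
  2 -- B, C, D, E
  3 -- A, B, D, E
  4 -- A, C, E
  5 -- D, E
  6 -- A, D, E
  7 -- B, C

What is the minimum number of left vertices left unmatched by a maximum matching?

One maximum matching: 1–F, 2–C, 3–B, 4–A, 5–D, 6–E.
The set {2, 3, 4, 5, 6, 7} has only 5 neighbours ({A, B, C, D, E}), so by Hall's theorem at most 6 of the 7 left vertices can be matched.
That matches 6 of the 7, leaving 1 unmatched; no matching can do better.

1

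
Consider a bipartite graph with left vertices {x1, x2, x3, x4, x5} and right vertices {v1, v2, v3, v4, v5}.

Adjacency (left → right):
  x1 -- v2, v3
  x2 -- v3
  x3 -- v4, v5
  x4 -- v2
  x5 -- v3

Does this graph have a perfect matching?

The set {x1, x2, x4, x5} has only 2 neighbours ({v2, v3}), so by Hall's theorem at most 3 of the 5 left vertices can be matched.
Hence no matching covers every left vertex.

No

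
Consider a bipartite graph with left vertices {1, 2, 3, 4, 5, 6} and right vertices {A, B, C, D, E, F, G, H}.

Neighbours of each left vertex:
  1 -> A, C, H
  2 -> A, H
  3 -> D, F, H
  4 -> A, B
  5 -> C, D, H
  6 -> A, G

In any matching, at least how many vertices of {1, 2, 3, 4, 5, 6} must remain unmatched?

0

For example, pair 1→H, 2→A, 3→F, 4→B, 5→C, 6→G.
This saturates every left vertex, so 6 is the maximum.
That matches 6 of the 6, leaving 0 unmatched; no matching can do better.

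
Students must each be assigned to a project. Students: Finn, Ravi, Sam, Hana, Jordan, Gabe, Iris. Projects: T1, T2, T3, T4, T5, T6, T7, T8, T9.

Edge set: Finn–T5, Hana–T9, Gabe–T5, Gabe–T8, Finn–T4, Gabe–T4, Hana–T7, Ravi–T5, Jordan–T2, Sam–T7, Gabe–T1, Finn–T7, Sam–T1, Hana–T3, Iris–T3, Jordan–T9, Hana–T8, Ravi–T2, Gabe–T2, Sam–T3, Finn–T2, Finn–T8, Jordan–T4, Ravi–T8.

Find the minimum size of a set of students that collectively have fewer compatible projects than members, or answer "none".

A matching saturating every student exists, for instance Finn→T7, Ravi→T8, Sam→T1, Hana→T9, Jordan→T2, Gabe→T4, Iris→T3.
By Hall's marriage theorem, this means |N(S)| ≥ |S| for every subset S, so no violating subset exists.

none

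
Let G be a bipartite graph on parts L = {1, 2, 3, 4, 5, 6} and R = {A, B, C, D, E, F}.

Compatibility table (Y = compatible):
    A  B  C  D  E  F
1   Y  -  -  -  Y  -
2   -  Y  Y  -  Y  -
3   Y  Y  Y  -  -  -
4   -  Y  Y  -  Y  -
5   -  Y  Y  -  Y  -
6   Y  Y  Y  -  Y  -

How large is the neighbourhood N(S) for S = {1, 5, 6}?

The union of neighbours of {1, 5, 6} is {A, B, C, E}, which has 4 elements.
Since |N(S)| = 4 ≥ |S| = 3, Hall's condition holds for this subset.

4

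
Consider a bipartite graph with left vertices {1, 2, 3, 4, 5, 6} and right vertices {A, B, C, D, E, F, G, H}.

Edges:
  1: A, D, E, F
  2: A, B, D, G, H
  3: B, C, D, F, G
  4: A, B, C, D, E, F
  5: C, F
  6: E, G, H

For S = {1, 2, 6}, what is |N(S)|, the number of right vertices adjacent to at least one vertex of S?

7

The union of neighbours of {1, 2, 6} is {A, B, D, E, F, G, H}, which has 7 elements.
Since |N(S)| = 7 ≥ |S| = 3, Hall's condition holds for this subset.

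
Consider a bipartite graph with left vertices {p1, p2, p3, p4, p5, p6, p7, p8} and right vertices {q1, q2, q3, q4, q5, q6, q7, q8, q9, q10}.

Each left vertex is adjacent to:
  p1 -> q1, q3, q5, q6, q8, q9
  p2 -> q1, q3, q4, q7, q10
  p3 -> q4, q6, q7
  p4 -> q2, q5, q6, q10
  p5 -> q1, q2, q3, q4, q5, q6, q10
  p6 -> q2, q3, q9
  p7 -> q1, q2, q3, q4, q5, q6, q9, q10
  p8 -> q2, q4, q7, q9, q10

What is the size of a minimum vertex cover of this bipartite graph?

A maximum matching has 8 edges (e.g. p1–q1, p2–q7, p3–q6, p4–q10, p5–q3, p6–q2, p7–q4, p8–q9).
By König's theorem the minimum vertex cover has the same size. One such cover is {p1, p2, p3, p4, p5, p6, p7, p8}.

8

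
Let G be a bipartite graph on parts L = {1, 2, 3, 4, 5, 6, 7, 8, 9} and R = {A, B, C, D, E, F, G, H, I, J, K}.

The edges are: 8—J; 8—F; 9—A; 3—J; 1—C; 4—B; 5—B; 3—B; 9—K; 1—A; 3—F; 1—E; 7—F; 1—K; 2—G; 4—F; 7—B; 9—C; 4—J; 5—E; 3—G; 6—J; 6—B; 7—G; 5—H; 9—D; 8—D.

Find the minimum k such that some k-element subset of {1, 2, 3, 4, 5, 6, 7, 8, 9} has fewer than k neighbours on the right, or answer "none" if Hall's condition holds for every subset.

Take S = {2, 3, 4, 6, 7}. Its neighbourhood is {B, F, G, J}, so |N(S)| = 4 < |S| = 5.
Every subset of size less than 5 has at least as many neighbours as members, so 5 is the minimum.

5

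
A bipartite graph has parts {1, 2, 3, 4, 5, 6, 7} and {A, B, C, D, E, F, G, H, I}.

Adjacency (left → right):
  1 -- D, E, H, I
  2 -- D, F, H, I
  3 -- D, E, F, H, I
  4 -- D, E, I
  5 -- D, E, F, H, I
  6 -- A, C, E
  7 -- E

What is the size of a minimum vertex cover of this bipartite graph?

6

A maximum matching has 6 edges (e.g. 1–H, 2–I, 3–F, 4–D, 5–E, 6–C).
By König's theorem the minimum vertex cover has the same size. One such cover is {6, D, E, F, H, I}.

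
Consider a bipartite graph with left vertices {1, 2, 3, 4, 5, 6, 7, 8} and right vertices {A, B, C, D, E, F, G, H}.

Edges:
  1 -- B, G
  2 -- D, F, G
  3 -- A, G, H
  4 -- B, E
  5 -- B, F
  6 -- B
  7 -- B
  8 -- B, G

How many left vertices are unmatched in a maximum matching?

One maximum matching: 1-G, 2-D, 3-H, 4-E, 5-F, 6-B.
The set {1, 6, 7, 8} has only 2 neighbours ({B, G}), so by Hall's theorem at most 6 of the 8 left vertices can be matched.
That matches 6 of the 8, leaving 2 unmatched; no matching can do better.

2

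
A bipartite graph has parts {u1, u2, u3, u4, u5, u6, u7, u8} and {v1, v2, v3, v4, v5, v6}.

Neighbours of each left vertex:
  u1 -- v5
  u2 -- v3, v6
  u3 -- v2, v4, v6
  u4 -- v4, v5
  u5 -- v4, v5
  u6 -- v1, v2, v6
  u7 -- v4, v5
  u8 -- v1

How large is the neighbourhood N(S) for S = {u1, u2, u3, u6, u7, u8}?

6

The union of neighbours of {u1, u2, u3, u6, u7, u8} is {v1, v2, v3, v4, v5, v6}, which has 6 elements.
Since |N(S)| = 6 ≥ |S| = 6, Hall's condition holds for this subset.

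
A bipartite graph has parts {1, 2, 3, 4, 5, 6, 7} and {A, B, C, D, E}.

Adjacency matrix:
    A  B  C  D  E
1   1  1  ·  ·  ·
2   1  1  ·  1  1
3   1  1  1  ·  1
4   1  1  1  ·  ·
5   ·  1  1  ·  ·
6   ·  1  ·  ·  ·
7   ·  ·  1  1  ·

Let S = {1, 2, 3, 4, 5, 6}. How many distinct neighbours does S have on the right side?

The union of neighbours of {1, 2, 3, 4, 5, 6} is {A, B, C, D, E}, which has 5 elements.
Since |N(S)| = 5 < |S| = 6, Hall's condition fails for this subset.

5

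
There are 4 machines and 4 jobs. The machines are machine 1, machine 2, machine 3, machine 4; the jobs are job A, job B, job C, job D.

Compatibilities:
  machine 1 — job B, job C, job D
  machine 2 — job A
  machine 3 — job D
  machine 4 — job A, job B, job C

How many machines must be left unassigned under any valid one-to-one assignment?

For example, pair machine 1-job C, machine 2-job A, machine 3-job D, machine 4-job B.
All 4 machines are matched, so no larger matching exists.
That matches 4 of the 4, leaving 0 unmatched; no matching can do better.

0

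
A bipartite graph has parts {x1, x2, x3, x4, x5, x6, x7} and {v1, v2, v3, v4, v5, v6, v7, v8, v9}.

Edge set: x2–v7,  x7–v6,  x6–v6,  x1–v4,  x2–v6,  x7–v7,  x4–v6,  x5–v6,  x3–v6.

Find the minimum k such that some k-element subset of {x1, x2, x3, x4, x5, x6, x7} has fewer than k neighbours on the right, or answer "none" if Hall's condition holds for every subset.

2

Take S = {x3, x4}. Its neighbourhood is {v6}, so |N(S)| = 1 < |S| = 2.
No single vertex violates Hall's condition since each has at least one neighbour, so 2 is the minimum.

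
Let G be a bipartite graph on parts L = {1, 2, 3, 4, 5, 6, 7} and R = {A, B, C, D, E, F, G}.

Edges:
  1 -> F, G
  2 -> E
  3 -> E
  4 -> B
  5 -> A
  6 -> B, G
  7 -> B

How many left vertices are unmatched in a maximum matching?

A valid assignment of size 5: 1→F, 2→E, 4→B, 5→A, 6→G.
The set {2, 3, 4, 7} has only 2 neighbours ({B, E}), so by Hall's theorem at most 5 of the 7 left vertices can be matched.
That matches 5 of the 7, leaving 2 unmatched; no matching can do better.

2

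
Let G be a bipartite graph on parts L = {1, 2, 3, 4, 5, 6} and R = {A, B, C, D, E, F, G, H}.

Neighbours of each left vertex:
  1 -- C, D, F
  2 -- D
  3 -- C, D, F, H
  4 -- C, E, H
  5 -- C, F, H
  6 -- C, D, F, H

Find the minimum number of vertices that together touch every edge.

{4, C, D, F, H} is a vertex cover of size 5: every edge has an endpoint in this set.
No smaller cover exists because 1–C, 2–D, 3–H, 4–E, 5–F is a matching of size 5, and a cover must include an endpoint of each of these disjoint edges (König's theorem).

5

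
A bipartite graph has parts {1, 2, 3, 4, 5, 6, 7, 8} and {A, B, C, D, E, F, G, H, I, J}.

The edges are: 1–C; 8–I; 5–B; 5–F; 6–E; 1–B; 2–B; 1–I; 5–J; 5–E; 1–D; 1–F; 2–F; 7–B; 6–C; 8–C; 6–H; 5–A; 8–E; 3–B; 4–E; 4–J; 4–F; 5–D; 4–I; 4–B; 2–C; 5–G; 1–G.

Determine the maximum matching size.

7

One maximum matching: 1–G, 2–F, 3–B, 4–I, 5–J, 6–C, 8–E.
The set {3, 7} has only 1 neighbour ({B}), so by Hall's theorem at most 7 of the 8 left vertices can be matched.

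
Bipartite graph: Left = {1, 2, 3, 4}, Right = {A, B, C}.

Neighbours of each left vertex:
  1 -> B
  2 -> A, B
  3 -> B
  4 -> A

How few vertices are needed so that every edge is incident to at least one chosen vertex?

2

The 2 edges 1–B, 2–A form a matching, so any vertex cover needs at least 2 vertices (one per matched edge).
Conversely {A, B} meets every edge and has exactly 2 vertices, so 2 is optimal.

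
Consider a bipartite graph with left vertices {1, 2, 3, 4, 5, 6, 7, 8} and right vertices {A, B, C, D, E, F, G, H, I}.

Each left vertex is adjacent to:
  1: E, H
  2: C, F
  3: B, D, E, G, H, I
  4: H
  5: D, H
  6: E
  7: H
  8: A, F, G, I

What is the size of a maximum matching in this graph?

A valid assignment of size 6: 1→E, 2→F, 3→G, 4→H, 5→D, 8→I.
The set {1, 4, 6, 7} has only 2 neighbours ({E, H}), so by Hall's theorem at most 6 of the 8 left vertices can be matched.

6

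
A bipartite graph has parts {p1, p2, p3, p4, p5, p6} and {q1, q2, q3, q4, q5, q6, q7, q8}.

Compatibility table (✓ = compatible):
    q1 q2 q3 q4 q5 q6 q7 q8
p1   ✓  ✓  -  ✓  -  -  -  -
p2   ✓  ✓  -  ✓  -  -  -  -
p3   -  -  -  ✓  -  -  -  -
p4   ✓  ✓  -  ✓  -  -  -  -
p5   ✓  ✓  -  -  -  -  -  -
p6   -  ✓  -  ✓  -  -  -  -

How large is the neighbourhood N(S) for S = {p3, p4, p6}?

The union of neighbours of {p3, p4, p6} is {q1, q2, q4}, which has 3 elements.
Since |N(S)| = 3 ≥ |S| = 3, Hall's condition holds for this subset.

3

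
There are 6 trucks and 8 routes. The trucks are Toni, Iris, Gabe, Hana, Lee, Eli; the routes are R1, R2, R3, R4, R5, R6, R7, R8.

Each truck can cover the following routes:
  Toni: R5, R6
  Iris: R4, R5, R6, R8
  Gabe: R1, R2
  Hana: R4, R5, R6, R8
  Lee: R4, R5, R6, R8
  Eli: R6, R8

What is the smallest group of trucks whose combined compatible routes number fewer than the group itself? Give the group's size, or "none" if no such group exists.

Take S = {Toni, Iris, Hana, Lee, Eli}. Its neighbourhood is {R4, R5, R6, R8}, so |N(S)| = 4 < |S| = 5.
Every subset of size less than 5 has at least as many neighbours as members, so 5 is the minimum.

5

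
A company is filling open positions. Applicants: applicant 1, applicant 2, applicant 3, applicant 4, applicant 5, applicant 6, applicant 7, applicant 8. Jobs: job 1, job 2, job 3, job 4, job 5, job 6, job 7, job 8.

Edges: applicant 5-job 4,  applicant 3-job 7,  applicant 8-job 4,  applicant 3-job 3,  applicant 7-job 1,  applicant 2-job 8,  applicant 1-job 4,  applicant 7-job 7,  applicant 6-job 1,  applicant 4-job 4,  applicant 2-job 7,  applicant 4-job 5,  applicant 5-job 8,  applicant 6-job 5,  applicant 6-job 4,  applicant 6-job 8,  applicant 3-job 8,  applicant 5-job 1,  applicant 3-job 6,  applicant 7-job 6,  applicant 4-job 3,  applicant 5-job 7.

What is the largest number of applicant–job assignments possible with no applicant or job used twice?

7

For example, pair applicant 1–job 4, applicant 2–job 7, applicant 3–job 3, applicant 4–job 5, applicant 5–job 8, applicant 6–job 1, applicant 7–job 6.
The set {applicant 1, applicant 8} has only 1 neighbour ({job 4}), so by Hall's theorem at most 7 of the 8 applicants can be matched.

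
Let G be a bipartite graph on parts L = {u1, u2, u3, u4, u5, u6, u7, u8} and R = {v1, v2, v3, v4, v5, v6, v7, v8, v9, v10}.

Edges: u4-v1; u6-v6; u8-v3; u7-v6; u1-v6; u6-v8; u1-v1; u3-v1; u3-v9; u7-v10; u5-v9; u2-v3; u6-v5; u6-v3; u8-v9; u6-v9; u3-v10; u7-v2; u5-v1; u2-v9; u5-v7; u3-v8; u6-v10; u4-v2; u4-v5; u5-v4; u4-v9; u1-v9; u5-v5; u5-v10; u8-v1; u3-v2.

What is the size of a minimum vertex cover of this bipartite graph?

8

A maximum matching has 8 edges (e.g. u1–v6, u2–v9, u3–v8, u4–v2, u5–v5, u6–v3, u7–v10, u8–v1).
By König's theorem the minimum vertex cover has the same size. One such cover is {u1, u2, u3, u4, u5, u6, u7, u8}.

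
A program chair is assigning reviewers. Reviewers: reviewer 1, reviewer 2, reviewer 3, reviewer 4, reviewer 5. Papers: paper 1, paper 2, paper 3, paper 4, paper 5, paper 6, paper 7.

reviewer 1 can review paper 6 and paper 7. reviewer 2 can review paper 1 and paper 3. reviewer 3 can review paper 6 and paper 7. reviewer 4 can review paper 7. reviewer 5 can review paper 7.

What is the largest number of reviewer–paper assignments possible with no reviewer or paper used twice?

One maximum matching: reviewer 1→paper 6, reviewer 2→paper 1, reviewer 3→paper 7.
The set {reviewer 1, reviewer 3, reviewer 4, reviewer 5} has only 2 neighbours ({paper 6, paper 7}), so by Hall's theorem at most 3 of the 5 reviewers can be matched.

3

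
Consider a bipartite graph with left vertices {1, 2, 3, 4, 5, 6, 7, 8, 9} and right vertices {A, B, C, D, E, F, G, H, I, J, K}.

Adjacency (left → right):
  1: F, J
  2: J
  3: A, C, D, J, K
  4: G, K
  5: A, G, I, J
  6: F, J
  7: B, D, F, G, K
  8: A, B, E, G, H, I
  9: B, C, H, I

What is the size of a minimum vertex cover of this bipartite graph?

{3, 4, 5, 7, 8, 9, F, J} is a vertex cover of size 8: every edge has an endpoint in this set.
No smaller cover exists because 1–F, 2–J, 3–D, 4–K, 5–I, 7–G, 8–A, 9–B is a matching of size 8, and a cover must include an endpoint of each of these disjoint edges (König's theorem).

8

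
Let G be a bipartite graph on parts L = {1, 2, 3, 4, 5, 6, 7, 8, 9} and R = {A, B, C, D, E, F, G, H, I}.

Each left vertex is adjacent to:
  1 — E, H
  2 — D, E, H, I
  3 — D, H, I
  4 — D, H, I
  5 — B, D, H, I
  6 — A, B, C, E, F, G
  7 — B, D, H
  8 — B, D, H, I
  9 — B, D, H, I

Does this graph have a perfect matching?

No

The set {1, 2, 3, 4, 5, 7, 8, 9} has only 5 neighbours ({B, D, E, H, I}), so by Hall's theorem at most 6 of the 9 left vertices can be matched.
Hence no matching covers every left vertex.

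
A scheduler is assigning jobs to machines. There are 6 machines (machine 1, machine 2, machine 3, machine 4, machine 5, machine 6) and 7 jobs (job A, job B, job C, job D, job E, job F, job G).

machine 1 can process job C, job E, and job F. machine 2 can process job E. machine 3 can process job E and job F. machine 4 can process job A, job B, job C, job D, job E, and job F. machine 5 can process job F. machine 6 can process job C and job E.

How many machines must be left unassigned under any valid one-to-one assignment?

2

One maximum matching: machine 1-job C, machine 2-job E, machine 3-job F, machine 4-job D.
The set {machine 1, machine 2, machine 3, machine 5, machine 6} has only 3 neighbours ({job C, job E, job F}), so by Hall's theorem at most 4 of the 6 machines can be matched.
That matches 4 of the 6, leaving 2 unmatched; no matching can do better.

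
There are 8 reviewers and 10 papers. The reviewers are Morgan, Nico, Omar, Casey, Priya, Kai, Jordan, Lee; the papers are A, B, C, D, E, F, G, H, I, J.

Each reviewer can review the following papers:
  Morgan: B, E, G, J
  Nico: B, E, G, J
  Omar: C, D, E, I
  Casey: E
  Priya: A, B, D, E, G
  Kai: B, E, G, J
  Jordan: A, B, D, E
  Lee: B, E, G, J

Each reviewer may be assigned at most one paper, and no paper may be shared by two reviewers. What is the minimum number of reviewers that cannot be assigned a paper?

One maximum matching: Morgan–J, Nico–G, Omar–C, Casey–E, Priya–A, Kai–B, Jordan–D.
The set {Morgan, Nico, Casey, Kai, Lee} has only 4 neighbours ({B, E, G, J}), so by Hall's theorem at most 7 of the 8 reviewers can be matched.
That matches 7 of the 8, leaving 1 unmatched; no matching can do better.

1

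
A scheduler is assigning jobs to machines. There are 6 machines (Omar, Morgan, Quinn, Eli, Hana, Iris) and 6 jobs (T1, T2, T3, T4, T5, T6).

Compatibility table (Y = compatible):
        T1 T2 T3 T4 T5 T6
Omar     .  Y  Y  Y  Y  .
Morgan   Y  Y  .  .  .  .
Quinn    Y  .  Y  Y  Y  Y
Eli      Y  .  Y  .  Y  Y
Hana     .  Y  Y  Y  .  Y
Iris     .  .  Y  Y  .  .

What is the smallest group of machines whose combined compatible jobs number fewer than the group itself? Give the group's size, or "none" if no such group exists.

A matching saturating every machine exists, for instance Omar→T2, Morgan→T1, Quinn→T3, Eli→T5, Hana→T6, Iris→T4.
By Hall's marriage theorem, this means |N(S)| ≥ |S| for every subset S, so no violating subset exists.

none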